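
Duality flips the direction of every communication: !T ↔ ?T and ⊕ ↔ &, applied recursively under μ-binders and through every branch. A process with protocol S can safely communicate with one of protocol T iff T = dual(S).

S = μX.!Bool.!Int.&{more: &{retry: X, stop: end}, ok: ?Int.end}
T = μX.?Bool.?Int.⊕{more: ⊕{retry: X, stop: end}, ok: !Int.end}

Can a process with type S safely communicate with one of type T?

YES

μX ‖ μX  match (binder kept)
  !Bool ‖ ?Bool  match
    !Int ‖ ?Int  match
      &{more,ok} ‖ ⊕{more,ok}  match labels match
        [more]
          &{retry,stop} ‖ ⊕{retry,stop}  match labels match
            [retry]
              X ‖ X  match
            [stop]
              end ‖ end  match
        [ok]
          ?Int ‖ !Int  match
            end ‖ end  match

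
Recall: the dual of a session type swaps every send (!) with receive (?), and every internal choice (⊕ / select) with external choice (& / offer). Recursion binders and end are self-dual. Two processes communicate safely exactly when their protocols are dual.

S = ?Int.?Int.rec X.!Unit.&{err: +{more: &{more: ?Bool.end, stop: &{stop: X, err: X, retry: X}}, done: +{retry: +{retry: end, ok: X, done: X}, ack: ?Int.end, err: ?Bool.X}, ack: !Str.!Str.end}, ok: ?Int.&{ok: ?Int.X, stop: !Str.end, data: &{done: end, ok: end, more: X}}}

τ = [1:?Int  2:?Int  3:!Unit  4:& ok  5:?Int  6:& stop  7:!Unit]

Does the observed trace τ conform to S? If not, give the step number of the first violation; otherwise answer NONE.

step 1: ?Int  ok  residual = ?Int.rec X.…
step 2: ?Int  ok  residual = rec X.…
step 3: !Unit  ok  residual = &{err: +{more: &{more: ?Bool.end, stop: &{stop: rec X.…, err: rec X.…, retry: rec X.…}}, done: +{retry: +{retry: end, ok: rec X.…, done: rec X.…}, ack: ?Int.end, err: ?Bool.rec X.…}, ack: !Str.!Str.end}, ok: ?Int.&{ok: ?Int.rec X.…, stop: !Str.end, data: &{done: end, ok: end, more: rec X.…}}}
step 4: & ok  ok  residual = ?Int.&{ok: ?Int.rec X.…, stop: !Str.end, data: &{done: end, ok: end, more: rec X.…}}
step 5: ?Int  ok  residual = &{ok: ?Int.rec X.…, stop: !Str.end, data: &{done: end, ok: end, more: rec X.…}}
step 6: & stop  ok  residual = !Str.end
step 7: got !Unit, protocol expects !Str  ✗

7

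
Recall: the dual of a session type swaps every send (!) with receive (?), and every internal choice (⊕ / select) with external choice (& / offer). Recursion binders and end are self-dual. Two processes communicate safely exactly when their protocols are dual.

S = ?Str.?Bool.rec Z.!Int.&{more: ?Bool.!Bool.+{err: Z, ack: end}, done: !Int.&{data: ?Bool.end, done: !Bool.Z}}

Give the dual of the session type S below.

?Str = !Str
  ?Bool = !Bool
    rec Z = rec Z  (μ self-dual)
      !Int = ?Int
        &{more,done} = +{more,done}  (offer→select)
          [more]
            ?Bool = !Bool
              !Bool = ?Bool
                +{err,ack} = &{err,ack}  (select→offer)
                  [err]
                    dual(Z) = Z
                  [ack]
                    dual(end) = end
          [done]
            !Int = ?Int
              &{data,done} = +{data,done}  (offer→select)
                [data]
                  ?Bool = !Bool
                    dual(end) = end
                [done]
                  !Bool = ?Bool
                    dual(Z) = Z

!Str.!Bool.rec Z.?Int.+{more: !Bool.?Bool.&{err: Z, ack: end}, done: ?Int.+{data: !Bool.end, done: ?Bool.Z}}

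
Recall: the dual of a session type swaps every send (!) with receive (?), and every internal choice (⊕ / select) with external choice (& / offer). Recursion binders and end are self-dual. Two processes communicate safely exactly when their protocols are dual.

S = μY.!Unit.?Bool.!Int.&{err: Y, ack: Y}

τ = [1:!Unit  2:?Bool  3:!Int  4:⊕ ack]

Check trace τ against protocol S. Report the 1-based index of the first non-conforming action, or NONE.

4

[1] !Unit  ok  now at ?Bool.!Int.&{err: μY.…, ack: μY.…}
[2] ?Bool  ok  now at !Int.&{err: μY.…, ack: μY.…}
[3] !Int  ok  now at &{err: μY.…, ack: μY.…}
[4] got ⊕ ack, protocol expects & err or & ack  ✗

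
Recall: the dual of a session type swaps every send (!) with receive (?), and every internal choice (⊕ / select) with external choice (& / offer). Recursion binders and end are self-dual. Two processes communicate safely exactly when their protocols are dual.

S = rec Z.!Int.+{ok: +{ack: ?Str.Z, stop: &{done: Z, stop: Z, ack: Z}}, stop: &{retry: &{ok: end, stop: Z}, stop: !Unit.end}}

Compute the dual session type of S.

rec Z = rec Z  (binder kept)
  !Int = ?Int
    +{ok,stop} = &{ok,stop}  (internal→external)
      case ok:
        +{ack,stop} = &{ack,stop}  (internal→external)
          case ack:
            ?Str = !Str
              Z self-dual
          case stop:
            &{done,stop,ack} = +{done,stop,ack}  (external→internal)
              case done:
                Z self-dual
              case stop:
                Z self-dual
              case ack:
                Z self-dual
      case stop:
        &{retry,stop} = +{retry,stop}  (external→internal)
          case retry:
            &{ok,stop} = +{ok,stop}  (external→internal)
              case ok:
                end self-dual
              case stop:
                Z self-dual
          case stop:
            !Unit = ?Unit
              end self-dual

rec Z.?Int.&{ok: &{ack: !Str.Z, stop: +{done: Z, stop: Z, ack: Z}}, stop: +{retry: +{ok: end, stop: Z}, stop: ?Unit.end}}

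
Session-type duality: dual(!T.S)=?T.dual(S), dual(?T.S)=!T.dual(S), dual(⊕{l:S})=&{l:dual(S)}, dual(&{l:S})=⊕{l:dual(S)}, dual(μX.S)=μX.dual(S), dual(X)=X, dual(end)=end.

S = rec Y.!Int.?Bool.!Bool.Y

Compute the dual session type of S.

rec Y ↦ rec Y  (μ self-dual)
  !Int ↦ ?Int
    ?Bool ↦ !Bool
      !Bool ↦ ?Bool
        Y ↦ Y

rec Y.?Int.!Bool.?Bool.Y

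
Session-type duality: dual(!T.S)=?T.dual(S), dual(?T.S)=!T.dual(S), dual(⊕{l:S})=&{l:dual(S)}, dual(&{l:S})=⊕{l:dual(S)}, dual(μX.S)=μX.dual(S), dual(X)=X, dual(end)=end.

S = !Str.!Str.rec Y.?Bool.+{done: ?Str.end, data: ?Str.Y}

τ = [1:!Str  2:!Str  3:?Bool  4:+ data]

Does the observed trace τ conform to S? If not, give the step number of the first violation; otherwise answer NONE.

step 1: !Str  match  cont: !Str.rec Y.…
step 2: !Str  match  cont: rec Y.…
step 3: ?Bool  match  cont: +{done: ?Str.end, data: ?Str.rec Y.…}
step 4: + data  match  cont: ?Str.rec Y.…
all 4 steps conform

NONE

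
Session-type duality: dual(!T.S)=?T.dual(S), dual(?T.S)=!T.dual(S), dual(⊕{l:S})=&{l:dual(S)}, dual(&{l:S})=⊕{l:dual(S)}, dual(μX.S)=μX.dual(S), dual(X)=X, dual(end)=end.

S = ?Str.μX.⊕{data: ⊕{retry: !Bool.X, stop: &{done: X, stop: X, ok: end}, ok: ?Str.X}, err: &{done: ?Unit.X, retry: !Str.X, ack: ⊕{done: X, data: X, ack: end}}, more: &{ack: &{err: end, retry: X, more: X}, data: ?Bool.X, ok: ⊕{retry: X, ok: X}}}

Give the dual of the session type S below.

!Str.μX.&{data: &{retry: ?Bool.X, stop: ⊕{done: X, stop: X, ok: end}, ok: !Str.X}, err: ⊕{done: !Unit.X, retry: ?Str.X, ack: &{done: X, data: X, ack: end}}, more: ⊕{ack: ⊕{err: end, retry: X, more: X}, data: !Bool.X, ok: &{retry: X, ok: X}}}

?Str → !Str
  μX → μX  (μ self-dual)
    ⊕{data,err,more} → &{data,err,more}  (internal→external)
      case data:
        ⊕{retry,stop,ok} → &{retry,stop,ok}  (internal→external)
          case retry:
            !Bool → ?Bool
              dual(X) = X
          case stop:
            &{done,stop,ok} → ⊕{done,stop,ok}  (&→⊕)
              case done:
                dual(X) = X
              case stop:
                dual(X) = X
              case ok:
                dual(end) = end
          case ok:
            ?Str → !Str
              dual(X) = X
      case err:
        &{done,retry,ack} → ⊕{done,retry,ack}  (&→⊕)
          case done:
            ?Unit → !Unit
              dual(X) = X
          case retry:
            !Str → ?Str
              dual(X) = X
          case ack:
            ⊕{done,data,ack} → &{done,data,ack}  (internal→external)
              case done:
                dual(X) = X
              case data:
                dual(X) = X
              case ack:
                dual(end) = end
      case more:
        &{ack,data,ok} → ⊕{ack,data,ok}  (&→⊕)
          case ack:
            &{err,retry,more} → ⊕{err,retry,more}  (&→⊕)
              case err:
                dual(end) = end
              case retry:
                dual(X) = X
              case more:
                dual(X) = X
          case data:
            ?Bool → !Bool
              dual(X) = X
          case ok:
            ⊕{retry,ok} → &{retry,ok}  (internal→external)
              case retry:
                dual(X) = X
              case ok:
                dual(X) = X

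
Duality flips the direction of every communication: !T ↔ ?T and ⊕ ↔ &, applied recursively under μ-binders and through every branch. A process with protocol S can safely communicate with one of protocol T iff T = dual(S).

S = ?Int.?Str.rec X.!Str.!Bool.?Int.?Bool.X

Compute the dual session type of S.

?Int ↦ !Int
  ?Str ↦ !Str
    rec X ↦ rec X  (rec unchanged)
      !Str ↦ ?Str
        !Bool ↦ ?Bool
          ?Int ↦ !Int
            ?Bool ↦ !Bool
              dual(X) = X

!Int.!Str.rec X.?Str.?Bool.!Int.!Bool.X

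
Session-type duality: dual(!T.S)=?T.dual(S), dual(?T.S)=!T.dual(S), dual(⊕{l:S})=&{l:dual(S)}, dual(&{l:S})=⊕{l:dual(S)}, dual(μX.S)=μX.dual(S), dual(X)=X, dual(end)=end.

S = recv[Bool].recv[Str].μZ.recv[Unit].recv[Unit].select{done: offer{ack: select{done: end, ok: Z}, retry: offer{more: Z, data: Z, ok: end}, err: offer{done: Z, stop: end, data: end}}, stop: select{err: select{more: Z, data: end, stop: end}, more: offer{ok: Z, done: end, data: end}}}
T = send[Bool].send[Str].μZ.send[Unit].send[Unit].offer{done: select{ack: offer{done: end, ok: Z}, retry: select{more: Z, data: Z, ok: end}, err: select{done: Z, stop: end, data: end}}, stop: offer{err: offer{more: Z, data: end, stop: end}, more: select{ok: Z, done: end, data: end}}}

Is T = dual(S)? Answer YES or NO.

recv[Bool] | send[Bool]  ✓
  recv[Str] | send[Str]  ✓
    μZ | μZ  ✓ (rec unchanged)
      recv[Unit] | send[Unit]  ✓
        recv[Unit] | send[Unit]  ✓
          select{done,stop} | offer{done,stop}  ✓ same labels
            • done:
              offer{ack,retry,err} | select{ack,retry,err}  ✓ same labels
                • ack:
                  select{done,ok} | offer{done,ok}  ✓ same labels
                    • done:
                      end | end  ✓
                    • ok:
                      Z | Z  ✓
                • retry:
                  offer{more,data,ok} | select{more,data,ok}  ✓ same labels
                    • more:
                      Z | Z  ✓
                    • data:
                      Z | Z  ✓
                    • ok:
                      end | end  ✓
                • err:
                  offer{done,stop,data} | select{done,stop,data}  ✓ same labels
                    • done:
                      Z | Z  ✓
                    • stop:
                      end | end  ✓
                    • data:
                      end | end  ✓
            • stop:
              select{err,more} | offer{err,more}  ✓ same labels
                • err:
                  select{more,data,stop} | offer{more,data,stop}  ✓ same labels
                    • more:
                      Z | Z  ✓
                    • data:
                      end | end  ✓
                    • stop:
                      end | end  ✓
                • more:
                  offer{ok,done,data} | select{ok,done,data}  ✓ same labels
                    • ok:
                      Z | Z  ✓
                    • done:
                      end | end  ✓
                    • data:
                      end | end  ✓

YES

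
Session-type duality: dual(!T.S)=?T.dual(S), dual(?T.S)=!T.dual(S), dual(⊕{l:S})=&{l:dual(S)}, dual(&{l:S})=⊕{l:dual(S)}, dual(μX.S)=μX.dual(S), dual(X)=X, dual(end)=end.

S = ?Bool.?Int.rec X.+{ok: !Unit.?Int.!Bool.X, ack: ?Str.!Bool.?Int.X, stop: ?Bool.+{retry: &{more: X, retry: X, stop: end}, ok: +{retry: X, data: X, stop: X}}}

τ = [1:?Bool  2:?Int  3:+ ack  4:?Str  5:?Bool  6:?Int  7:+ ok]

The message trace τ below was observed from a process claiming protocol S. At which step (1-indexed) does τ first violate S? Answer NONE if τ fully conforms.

@1 ?Bool  ✓  cont: ?Int.rec X.…
@2 ?Int  ✓  cont: rec X.…
@3 + ack  ✓  cont: ?Str.!Bool.?Int.rec X.…
@4 ?Str  ✓  cont: !Bool.?Int.rec X.…
@5 got ?Bool, protocol expects !Bool  ✗

5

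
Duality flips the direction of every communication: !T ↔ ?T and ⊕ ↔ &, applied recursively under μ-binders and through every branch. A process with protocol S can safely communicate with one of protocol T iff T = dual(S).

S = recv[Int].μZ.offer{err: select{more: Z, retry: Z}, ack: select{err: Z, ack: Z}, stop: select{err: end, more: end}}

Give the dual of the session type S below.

send[Int].μZ.select{err: offer{more: Z, retry: Z}, ack: offer{err: Z, ack: Z}, stop: offer{err: end, more: end}}

recv[Int] ↦ send[Int]
  μZ ↦ μZ  (rec unchanged)
    offer{err,ack,stop} ↦ select{err,ack,stop}  (external→internal)
      [err]
        select{more,retry} ↦ offer{more,retry}  (select→offer)
          [more]
            Z self-dual
          [retry]
            Z self-dual
      [ack]
        select{err,ack} ↦ offer{err,ack}  (select→offer)
          [err]
            Z self-dual
          [ack]
            Z self-dual
      [stop]
        select{err,more} ↦ offer{err,more}  (select→offer)
          [err]
            end self-dual
          [more]
            end self-dual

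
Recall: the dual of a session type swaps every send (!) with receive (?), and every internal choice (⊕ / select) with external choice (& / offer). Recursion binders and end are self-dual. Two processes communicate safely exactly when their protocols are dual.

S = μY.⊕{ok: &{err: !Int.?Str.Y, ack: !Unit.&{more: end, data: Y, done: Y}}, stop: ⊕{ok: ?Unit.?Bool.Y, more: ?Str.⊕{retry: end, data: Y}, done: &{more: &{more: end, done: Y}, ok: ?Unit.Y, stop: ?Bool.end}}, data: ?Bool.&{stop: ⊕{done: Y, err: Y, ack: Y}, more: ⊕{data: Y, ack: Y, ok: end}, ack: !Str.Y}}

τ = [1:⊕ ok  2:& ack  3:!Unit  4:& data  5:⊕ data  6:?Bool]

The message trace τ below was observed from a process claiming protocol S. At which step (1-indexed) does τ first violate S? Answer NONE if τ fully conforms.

NONE

@1 ⊕ ok  match  state: &{err: !Int.?Str.μY.…, ack: !Unit.&{more: end, data: μY.…, done: μY.…}}
@2 & ack  match  state: !Unit.&{more: end, data: μY.…, done: μY.…}
@3 !Unit  match  state: &{more: end, data: μY.…, done: μY.…}
@4 & data  match  state: μY.…
@5 ⊕ data  match  state: ?Bool.&{stop: ⊕{done: μY.…, err: μY.…, ack: μY.…}, more: ⊕{data: μY.…, ack: μY.…, ok: end}, ack: !Str.μY.…}
@6 ?Bool  match  state: &{stop: ⊕{done: μY.…, err: μY.…, ack: μY.…}, more: ⊕{data: μY.…, ack: μY.…, ok: end}, ack: !Str.μY.…}
trace exhausted — no violation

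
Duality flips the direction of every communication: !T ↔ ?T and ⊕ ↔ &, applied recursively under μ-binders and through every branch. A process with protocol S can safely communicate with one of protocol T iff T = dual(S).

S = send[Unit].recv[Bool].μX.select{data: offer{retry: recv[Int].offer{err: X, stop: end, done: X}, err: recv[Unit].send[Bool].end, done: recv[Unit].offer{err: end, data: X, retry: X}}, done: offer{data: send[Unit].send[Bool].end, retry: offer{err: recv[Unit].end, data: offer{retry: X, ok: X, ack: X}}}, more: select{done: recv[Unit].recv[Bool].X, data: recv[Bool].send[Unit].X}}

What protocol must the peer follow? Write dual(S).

recv[Unit].send[Bool].μX.offer{data: select{retry: send[Int].select{err: X, stop: end, done: X}, err: send[Unit].recv[Bool].end, done: send[Unit].select{err: end, data: X, retry: X}}, done: select{data: recv[Unit].recv[Bool].end, retry: select{err: send[Unit].end, data: select{retry: X, ok: X, ack: X}}}, more: offer{done: send[Unit].send[Bool].X, data: send[Bool].recv[Unit].X}}

send[Unit] ↦ recv[Unit]
  recv[Bool] ↦ send[Bool]
    μX ↦ μX  (μ self-dual)
      select{data,done,more} ↦ offer{data,done,more}  (select→offer)
        case data:
          offer{retry,err,done} ↦ select{retry,err,done}  (external→internal)
            case retry:
              recv[Int] ↦ send[Int]
                offer{err,stop,done} ↦ select{err,stop,done}  (external→internal)
                  case err:
                    dual(X) = X
                  case stop:
                    dual(end) = end
                  case done:
                    dual(X) = X
            case err:
              recv[Unit] ↦ send[Unit]
                send[Bool] ↦ recv[Bool]
                  dual(end) = end
            case done:
              recv[Unit] ↦ send[Unit]
                offer{err,data,retry} ↦ select{err,data,retry}  (external→internal)
                  case err:
                    dual(end) = end
                  case data:
                    dual(X) = X
                  case retry:
                    dual(X) = X
        case done:
          offer{data,retry} ↦ select{data,retry}  (external→internal)
            case data:
              send[Unit] ↦ recv[Unit]
                send[Bool] ↦ recv[Bool]
                  dual(end) = end
            case retry:
              offer{err,data} ↦ select{err,data}  (external→internal)
                case err:
                  recv[Unit] ↦ send[Unit]
                    dual(end) = end
                case data:
                  offer{retry,ok,ack} ↦ select{retry,ok,ack}  (external→internal)
                    case retry:
                      dual(X) = X
                    case ok:
                      dual(X) = X
                    case ack:
                      dual(X) = X
        case more:
          select{done,data} ↦ offer{done,data}  (select→offer)
            case done:
              recv[Unit] ↦ send[Unit]
                recv[Bool] ↦ send[Bool]
                  dual(X) = X
            case data:
              recv[Bool] ↦ send[Bool]
                send[Unit] ↦ recv[Unit]
                  dual(X) = X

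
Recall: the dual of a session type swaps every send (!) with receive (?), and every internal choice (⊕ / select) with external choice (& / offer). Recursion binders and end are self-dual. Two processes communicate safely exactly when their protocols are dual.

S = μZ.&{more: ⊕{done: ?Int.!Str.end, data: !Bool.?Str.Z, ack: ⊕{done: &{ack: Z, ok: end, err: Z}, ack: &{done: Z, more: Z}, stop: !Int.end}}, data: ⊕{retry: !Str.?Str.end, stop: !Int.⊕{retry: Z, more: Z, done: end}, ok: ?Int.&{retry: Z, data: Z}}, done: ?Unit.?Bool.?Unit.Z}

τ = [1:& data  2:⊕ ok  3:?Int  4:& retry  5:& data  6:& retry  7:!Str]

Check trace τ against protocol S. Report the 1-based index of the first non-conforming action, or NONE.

[1] & data  ok  residual = ⊕{retry: !Str.?Str.end, stop: !Int.⊕{retry: μZ.…, more: μZ.…, done: end}, ok: ?Int.&{retry: μZ.…, data: μZ.…}}
[2] ⊕ ok  ok  residual = ?Int.&{retry: μZ.…, data: μZ.…}
[3] ?Int  ok  residual = &{retry: μZ.…, data: μZ.…}
[4] & retry  ok  residual = μZ.…
[5] & data  ok  residual = ⊕{retry: !Str.?Str.end, stop: !Int.⊕{retry: μZ.…, more: μZ.…, done: end}, ok: ?Int.&{retry: μZ.…, data: μZ.…}}
[6] got & retry, protocol expects ⊕ retry or ⊕ stop or ⊕ ok  ✗

6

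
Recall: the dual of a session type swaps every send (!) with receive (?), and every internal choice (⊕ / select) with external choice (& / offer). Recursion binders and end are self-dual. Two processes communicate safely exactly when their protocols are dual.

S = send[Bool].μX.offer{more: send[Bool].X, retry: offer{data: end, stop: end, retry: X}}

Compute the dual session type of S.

send[Bool] → recv[Bool]
  μX → μX  (binder kept)
    offer{more,retry} → select{more,retry}  (offer→select)
      case more:
        send[Bool] → recv[Bool]
          dual(X) = X
      case retry:
        offer{data,stop,retry} → select{data,stop,retry}  (offer→select)
          case data:
            dual(end) = end
          case stop:
            dual(end) = end
          case retry:
            dual(X) = X

recv[Bool].μX.select{more: recv[Bool].X, retry: select{data: end, stop: end, retry: X}}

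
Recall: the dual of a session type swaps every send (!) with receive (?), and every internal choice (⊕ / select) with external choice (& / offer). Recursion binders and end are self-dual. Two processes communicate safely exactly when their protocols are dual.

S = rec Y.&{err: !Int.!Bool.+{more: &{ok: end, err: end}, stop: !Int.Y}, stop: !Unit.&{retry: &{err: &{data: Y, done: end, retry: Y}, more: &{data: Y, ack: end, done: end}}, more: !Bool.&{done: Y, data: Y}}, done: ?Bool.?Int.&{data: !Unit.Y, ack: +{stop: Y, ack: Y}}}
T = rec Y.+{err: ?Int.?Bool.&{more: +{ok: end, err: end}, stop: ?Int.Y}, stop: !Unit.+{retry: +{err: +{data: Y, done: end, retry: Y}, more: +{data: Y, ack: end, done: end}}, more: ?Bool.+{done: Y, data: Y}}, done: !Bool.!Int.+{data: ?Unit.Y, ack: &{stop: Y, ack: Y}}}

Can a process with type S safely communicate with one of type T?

NO

rec Y vs rec Y  ok (μ self-dual)
  &{err,stop,done} vs +{err,stop,done}  ok labels match
    • err:
      !Int vs ?Int  ok
        !Bool vs ?Bool  ok
          +{more,stop} vs &{more,stop}  ok labels match
            • more:
              &{ok,err} vs +{ok,err}  ok labels match
                • ok:
                  end vs end  ok
                • err:
                  end vs end  ok
            • stop:
              !Int vs ?Int  ok
                Y vs Y  ok
    • stop:
      !Unit vs !Unit  ✗ same direction on both sides — not dual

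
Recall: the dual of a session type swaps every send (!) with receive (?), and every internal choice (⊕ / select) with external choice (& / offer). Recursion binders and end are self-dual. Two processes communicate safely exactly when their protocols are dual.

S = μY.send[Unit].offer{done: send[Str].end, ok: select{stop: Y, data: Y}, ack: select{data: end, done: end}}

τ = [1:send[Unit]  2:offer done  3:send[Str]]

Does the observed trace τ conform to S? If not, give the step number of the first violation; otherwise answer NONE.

step 1: send[Unit]  ✓  residual = offer{done: send[Str].end, ok: select{stop: μY.…, data: μY.…}, ack: select{data: end, done: end}}
step 2: offer done  ✓  residual = send[Str].end
step 3: send[Str]  ✓  residual = end
all 3 steps conform

NONE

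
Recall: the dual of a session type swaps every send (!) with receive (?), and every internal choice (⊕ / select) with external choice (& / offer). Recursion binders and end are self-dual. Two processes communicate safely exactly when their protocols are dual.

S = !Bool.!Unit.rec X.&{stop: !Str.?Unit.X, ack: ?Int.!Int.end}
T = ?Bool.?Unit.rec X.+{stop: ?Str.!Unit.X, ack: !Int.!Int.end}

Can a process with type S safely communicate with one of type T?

!Bool vs ?Bool  ✓
  !Unit vs ?Unit  ✓
    rec X vs rec X  ✓ (μ self-dual)
      &{stop,ack} vs +{stop,ack}  ✓ same labels
        [stop]
          !Str vs ?Str  ✓
            ?Unit vs !Unit  ✓
              X vs X  ✓
        [ack]
          ?Int vs !Int  ✓
            !Int vs !Int  ✗ same direction on both sides — not dual

NO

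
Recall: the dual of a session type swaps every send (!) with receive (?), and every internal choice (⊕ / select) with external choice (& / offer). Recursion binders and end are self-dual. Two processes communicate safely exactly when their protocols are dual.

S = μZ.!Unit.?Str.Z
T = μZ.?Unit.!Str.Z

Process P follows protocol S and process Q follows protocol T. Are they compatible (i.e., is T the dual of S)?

μZ | μZ  ✓ (rec unchanged)
  !Unit | ?Unit  ✓
    ?Str | !Str  ✓
      Z | Z  ✓

YES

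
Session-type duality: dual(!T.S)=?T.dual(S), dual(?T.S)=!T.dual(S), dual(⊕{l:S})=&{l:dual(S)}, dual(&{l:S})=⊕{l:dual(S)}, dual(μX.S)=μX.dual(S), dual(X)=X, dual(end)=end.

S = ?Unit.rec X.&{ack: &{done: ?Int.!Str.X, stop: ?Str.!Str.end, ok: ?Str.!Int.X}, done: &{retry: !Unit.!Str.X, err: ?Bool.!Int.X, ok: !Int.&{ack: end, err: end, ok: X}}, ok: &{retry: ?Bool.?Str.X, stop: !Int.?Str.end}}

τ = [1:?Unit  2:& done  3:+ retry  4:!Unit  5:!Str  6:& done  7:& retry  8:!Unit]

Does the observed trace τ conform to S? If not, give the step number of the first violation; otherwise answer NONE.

3

step 1: ?Unit  ✓  residual = rec X.…
step 2: & done  ✓  residual = &{retry: !Unit.!Str.rec X.…, err: ?Bool.!Int.rec X.…, ok: !Int.&{ack: end, err: end, ok: rec X.…}}
step 3: got + retry, protocol expects & retry or & err or & ok  ✗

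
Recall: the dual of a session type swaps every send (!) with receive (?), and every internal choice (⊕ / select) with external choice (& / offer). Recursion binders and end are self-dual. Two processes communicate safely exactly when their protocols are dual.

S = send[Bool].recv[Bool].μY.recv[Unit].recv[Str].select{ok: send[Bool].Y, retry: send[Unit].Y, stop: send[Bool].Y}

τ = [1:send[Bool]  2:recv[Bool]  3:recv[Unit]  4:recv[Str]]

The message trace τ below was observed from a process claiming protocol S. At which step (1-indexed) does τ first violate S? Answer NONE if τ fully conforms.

@1 send[Bool]  ok  now at recv[Bool].μY.…
@2 recv[Bool]  ok  now at μY.…
@3 recv[Unit]  ok  now at recv[Str].select{ok: send[Bool].μY.…, retry: send[Unit].μY.…, stop: send[Bool].μY.…}
@4 recv[Str]  ok  now at select{ok: send[Bool].μY.…, retry: send[Unit].μY.…, stop: send[Bool].μY.…}
all 4 steps conform

NONE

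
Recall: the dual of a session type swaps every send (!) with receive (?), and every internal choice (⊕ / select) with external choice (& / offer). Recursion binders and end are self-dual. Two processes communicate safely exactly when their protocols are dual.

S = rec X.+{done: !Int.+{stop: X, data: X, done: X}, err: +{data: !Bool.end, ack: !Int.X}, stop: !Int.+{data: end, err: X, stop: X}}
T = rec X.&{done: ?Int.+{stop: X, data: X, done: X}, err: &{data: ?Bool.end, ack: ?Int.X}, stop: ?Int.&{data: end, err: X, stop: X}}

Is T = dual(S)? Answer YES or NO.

NO

rec X ‖ rec X  ✓ (μ self-dual)
  +{done,err,stop} ‖ &{done,err,stop}  ✓ labels match
    • done:
      !Int ‖ ?Int  ✓
        +{stop,data,done} ‖ +{stop,data,done}  ✗ choice polarity not flipped — not dual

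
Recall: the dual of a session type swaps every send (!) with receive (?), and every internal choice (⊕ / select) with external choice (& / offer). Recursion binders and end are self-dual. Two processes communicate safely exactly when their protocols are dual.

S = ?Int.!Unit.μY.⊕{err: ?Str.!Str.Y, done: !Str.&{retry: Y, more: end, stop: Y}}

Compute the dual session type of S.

!Int.?Unit.μY.&{err: !Str.?Str.Y, done: ?Str.⊕{retry: Y, more: end, stop: Y}}

?Int → !Int
  !Unit → ?Unit
    μY → μY  (rec unchanged)
      ⊕{err,done} → &{err,done}  (internal→external)
        • err:
          ?Str → !Str
            !Str → ?Str
              Y self-dual
        • done:
          !Str → ?Str
            &{retry,more,stop} → ⊕{retry,more,stop}  (offer→select)
              • retry:
                Y self-dual
              • more:
                end self-dual
              • stop:
                Y self-dual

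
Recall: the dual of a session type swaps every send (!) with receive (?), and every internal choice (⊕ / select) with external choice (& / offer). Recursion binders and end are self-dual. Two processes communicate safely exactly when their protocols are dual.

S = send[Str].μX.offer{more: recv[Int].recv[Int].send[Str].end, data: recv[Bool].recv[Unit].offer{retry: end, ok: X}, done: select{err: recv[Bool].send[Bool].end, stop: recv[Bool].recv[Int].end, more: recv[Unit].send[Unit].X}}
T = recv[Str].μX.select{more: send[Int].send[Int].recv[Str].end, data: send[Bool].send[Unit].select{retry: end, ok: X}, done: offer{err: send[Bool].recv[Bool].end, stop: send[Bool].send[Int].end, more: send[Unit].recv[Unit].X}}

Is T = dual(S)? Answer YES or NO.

send[Str] ‖ recv[Str]  match
  μX ‖ μX  match (rec unchanged)
    offer{more,data,done} ‖ select{more,data,done}  match labels match
      case more:
        recv[Int] ‖ send[Int]  match
          recv[Int] ‖ send[Int]  match
            send[Str] ‖ recv[Str]  match
              end ‖ end  match
      case data:
        recv[Bool] ‖ send[Bool]  match
          recv[Unit] ‖ send[Unit]  match
            offer{retry,ok} ‖ select{retry,ok}  match labels match
              case retry:
                end ‖ end  match
              case ok:
                X ‖ X  match
      case done:
        select{err,stop,more} ‖ offer{err,stop,more}  match labels match
          case err:
            recv[Bool] ‖ send[Bool]  match
              send[Bool] ‖ recv[Bool]  match
                end ‖ end  match
          case stop:
            recv[Bool] ‖ send[Bool]  match
              recv[Int] ‖ send[Int]  match
                end ‖ end  match
          case more:
            recv[Unit] ‖ send[Unit]  match
              send[Unit] ‖ recv[Unit]  match
                X ‖ X  match

YES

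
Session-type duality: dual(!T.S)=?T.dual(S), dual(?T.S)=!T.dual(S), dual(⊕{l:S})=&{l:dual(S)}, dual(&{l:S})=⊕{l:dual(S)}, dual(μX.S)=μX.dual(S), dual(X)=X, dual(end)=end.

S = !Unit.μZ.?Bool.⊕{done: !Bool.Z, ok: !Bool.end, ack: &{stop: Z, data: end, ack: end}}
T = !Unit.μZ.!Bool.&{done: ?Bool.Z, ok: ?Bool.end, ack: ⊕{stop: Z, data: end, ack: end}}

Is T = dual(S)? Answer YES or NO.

!Unit ‖ !Unit  ✗ same direction on both sides — not dual

NO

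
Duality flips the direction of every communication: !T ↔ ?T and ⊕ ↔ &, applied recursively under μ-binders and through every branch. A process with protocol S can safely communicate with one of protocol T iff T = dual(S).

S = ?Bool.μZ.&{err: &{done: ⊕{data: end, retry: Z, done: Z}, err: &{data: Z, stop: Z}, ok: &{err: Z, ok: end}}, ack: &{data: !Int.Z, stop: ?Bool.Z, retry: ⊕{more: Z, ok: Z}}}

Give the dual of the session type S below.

?Bool = !Bool
  μZ = μZ  (μ self-dual)
    &{err,ack} = ⊕{err,ack}  (external→internal)
      [err]
        &{done,err,ok} = ⊕{done,err,ok}  (external→internal)
          [done]
            ⊕{data,retry,done} = &{data,retry,done}  (select→offer)
              [data]
                dual(end) = end
              [retry]
                dual(Z) = Z
              [done]
                dual(Z) = Z
          [err]
            &{data,stop} = ⊕{data,stop}  (external→internal)
              [data]
                dual(Z) = Z
              [stop]
                dual(Z) = Z
          [ok]
            &{err,ok} = ⊕{err,ok}  (external→internal)
              [err]
                dual(Z) = Z
              [ok]
                dual(end) = end
      [ack]
        &{data,stop,retry} = ⊕{data,stop,retry}  (external→internal)
          [data]
            !Int = ?Int
              dual(Z) = Z
          [stop]
            ?Bool = !Bool
              dual(Z) = Z
          [retry]
            ⊕{more,ok} = &{more,ok}  (select→offer)
              [more]
                dual(Z) = Z
              [ok]
                dual(Z) = Z

!Bool.μZ.⊕{err: ⊕{done: &{data: end, retry: Z, done: Z}, err: ⊕{data: Z, stop: Z}, ok: ⊕{err: Z, ok: end}}, ack: ⊕{data: ?Int.Z, stop: !Bool.Z, retry: &{more: Z, ok: Z}}}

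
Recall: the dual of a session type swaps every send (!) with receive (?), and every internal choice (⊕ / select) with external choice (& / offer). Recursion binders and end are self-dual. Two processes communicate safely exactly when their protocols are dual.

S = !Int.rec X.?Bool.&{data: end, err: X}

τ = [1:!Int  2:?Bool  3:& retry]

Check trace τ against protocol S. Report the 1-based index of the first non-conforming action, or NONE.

3

step 1: !Int  match  state: rec X.…
step 2: ?Bool  match  state: &{data: end, err: rec X.…}
step 3: got & retry, protocol expects & data or & err  ✗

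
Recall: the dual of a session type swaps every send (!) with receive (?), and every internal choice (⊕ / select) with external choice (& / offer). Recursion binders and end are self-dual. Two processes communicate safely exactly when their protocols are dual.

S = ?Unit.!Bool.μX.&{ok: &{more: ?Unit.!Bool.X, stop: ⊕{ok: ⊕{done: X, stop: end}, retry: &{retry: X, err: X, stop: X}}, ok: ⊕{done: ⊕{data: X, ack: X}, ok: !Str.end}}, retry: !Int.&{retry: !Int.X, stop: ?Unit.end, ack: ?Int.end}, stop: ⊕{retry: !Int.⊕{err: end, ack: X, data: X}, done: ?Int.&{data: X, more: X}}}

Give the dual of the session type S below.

?Unit → !Unit
  !Bool → ?Bool
    μX → μX  (binder kept)
      &{ok,retry,stop} → ⊕{ok,retry,stop}  (&→⊕)
        case ok:
          &{more,stop,ok} → ⊕{more,stop,ok}  (&→⊕)
            case more:
              ?Unit → !Unit
                !Bool → ?Bool
                  X self-dual
            case stop:
              ⊕{ok,retry} → &{ok,retry}  (select→offer)
                case ok:
                  ⊕{done,stop} → &{done,stop}  (select→offer)
                    case done:
                      X self-dual
                    case stop:
                      end self-dual
                case retry:
                  &{retry,err,stop} → ⊕{retry,err,stop}  (&→⊕)
                    case retry:
                      X self-dual
                    case err:
                      X self-dual
                    case stop:
                      X self-dual
            case ok:
              ⊕{done,ok} → &{done,ok}  (select→offer)
                case done:
                  ⊕{data,ack} → &{data,ack}  (select→offer)
                    case data:
                      X self-dual
                    case ack:
                      X self-dual
                case ok:
                  !Str → ?Str
                    end self-dual
        case retry:
          !Int → ?Int
            &{retry,stop,ack} → ⊕{retry,stop,ack}  (&→⊕)
              case retry:
                !Int → ?Int
                  X self-dual
              case stop:
                ?Unit → !Unit
                  end self-dual
              case ack:
                ?Int → !Int
                  end self-dual
        case stop:
          ⊕{retry,done} → &{retry,done}  (select→offer)
            case retry:
              !Int → ?Int
                ⊕{err,ack,data} → &{err,ack,data}  (select→offer)
                  case err:
                    end self-dual
                  case ack:
                    X self-dual
                  case data:
                    X self-dual
            case done:
              ?Int → !Int
                &{data,more} → ⊕{data,more}  (&→⊕)
                  case data:
                    X self-dual
                  case more:
                    X self-dual

!Unit.?Bool.μX.⊕{ok: ⊕{more: !Unit.?Bool.X, stop: &{ok: &{done: X, stop: end}, retry: ⊕{retry: X, err: X, stop: X}}, ok: &{done: &{data: X, ack: X}, ok: ?Str.end}}, retry: ?Int.⊕{retry: ?Int.X, stop: !Unit.end, ack: !Int.end}, stop: &{retry: ?Int.&{err: end, ack: X, data: X}, done: !Int.⊕{data: X, more: X}}}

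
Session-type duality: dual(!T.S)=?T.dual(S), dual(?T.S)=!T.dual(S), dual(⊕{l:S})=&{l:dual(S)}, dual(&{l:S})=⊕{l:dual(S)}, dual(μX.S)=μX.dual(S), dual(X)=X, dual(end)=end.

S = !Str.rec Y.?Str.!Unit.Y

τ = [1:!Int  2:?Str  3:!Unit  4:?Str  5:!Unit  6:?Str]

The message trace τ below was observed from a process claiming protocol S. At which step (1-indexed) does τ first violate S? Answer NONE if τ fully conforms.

1

@1 got !Int, protocol expects !Str  ✗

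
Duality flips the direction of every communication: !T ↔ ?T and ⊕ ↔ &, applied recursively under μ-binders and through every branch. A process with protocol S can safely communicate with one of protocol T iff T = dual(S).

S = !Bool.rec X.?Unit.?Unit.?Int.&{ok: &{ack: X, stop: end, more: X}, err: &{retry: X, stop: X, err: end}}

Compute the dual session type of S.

?Bool.rec X.!Unit.!Unit.!Int.+{ok: +{ack: X, stop: end, more: X}, err: +{retry: X, stop: X, err: end}}

!Bool = ?Bool
  rec X = rec X  (binder kept)
    ?Unit = !Unit
      ?Unit = !Unit
        ?Int = !Int
          &{ok,err} = +{ok,err}  (offer→select)
            [ok]
              &{ack,stop,more} = +{ack,stop,more}  (offer→select)
                [ack]
                  X ↦ X
                [stop]
                  end ↦ end
                [more]
                  X ↦ X
            [err]
              &{retry,stop,err} = +{retry,stop,err}  (offer→select)
                [retry]
                  X ↦ X
                [stop]
                  X ↦ X
                [err]
                  end ↦ end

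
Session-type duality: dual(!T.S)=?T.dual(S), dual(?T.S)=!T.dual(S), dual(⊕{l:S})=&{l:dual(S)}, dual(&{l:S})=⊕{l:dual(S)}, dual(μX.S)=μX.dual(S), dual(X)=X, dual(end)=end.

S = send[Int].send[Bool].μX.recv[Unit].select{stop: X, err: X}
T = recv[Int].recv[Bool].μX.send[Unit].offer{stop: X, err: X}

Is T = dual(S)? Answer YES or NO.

send[Int] ‖ recv[Int]  ok
  send[Bool] ‖ recv[Bool]  ok
    μX ‖ μX  ok (μ self-dual)
      recv[Unit] ‖ send[Unit]  ok
        select{stop,err} ‖ offer{stop,err}  ok labels match
          case stop:
            X ‖ X  ok
          case err:
            X ‖ X  ok

YES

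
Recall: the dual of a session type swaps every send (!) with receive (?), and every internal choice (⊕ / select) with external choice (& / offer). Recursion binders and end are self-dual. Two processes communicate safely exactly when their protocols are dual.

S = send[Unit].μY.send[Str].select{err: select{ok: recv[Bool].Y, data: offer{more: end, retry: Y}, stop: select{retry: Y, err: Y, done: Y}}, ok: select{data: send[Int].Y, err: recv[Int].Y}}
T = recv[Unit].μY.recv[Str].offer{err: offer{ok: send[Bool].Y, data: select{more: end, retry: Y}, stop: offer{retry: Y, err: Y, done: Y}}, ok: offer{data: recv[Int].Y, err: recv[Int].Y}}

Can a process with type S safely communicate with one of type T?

send[Unit] | recv[Unit]  ✓
  μY | μY  ✓ (binder kept)
    send[Str] | recv[Str]  ✓
      select{err,ok} | offer{err,ok}  ✓ labels match
        • err:
          select{ok,data,stop} | offer{ok,data,stop}  ✓ labels match
            • ok:
              recv[Bool] | send[Bool]  ✓
                Y | Y  ✓
            • data:
              offer{more,retry} | select{more,retry}  ✓ labels match
                • more:
                  end | end  ✓
                • retry:
                  Y | Y  ✓
            • stop:
              select{retry,err,done} | offer{retry,err,done}  ✓ labels match
                • retry:
                  Y | Y  ✓
                • err:
                  Y | Y  ✓
                • done:
                  Y | Y  ✓
        • ok:
          select{data,err} | offer{data,err}  ✓ labels match
            • data:
              send[Int] | recv[Int]  ✓
                Y | Y  ✓
            • err:
              recv[Int] | recv[Int]  ✗ same direction on both sides — not dual

NO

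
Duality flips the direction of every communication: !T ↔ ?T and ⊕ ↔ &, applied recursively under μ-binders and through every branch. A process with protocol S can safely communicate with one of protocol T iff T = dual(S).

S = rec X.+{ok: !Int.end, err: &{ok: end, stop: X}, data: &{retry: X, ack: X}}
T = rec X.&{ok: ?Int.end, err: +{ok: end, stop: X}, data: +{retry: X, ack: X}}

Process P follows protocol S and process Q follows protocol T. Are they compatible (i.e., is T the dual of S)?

rec X vs rec X  match (μ self-dual)
  +{ok,err,data} vs &{ok,err,data}  match labels match
    [ok]
      !Int vs ?Int  match
        end vs end  match
    [err]
      &{ok,stop} vs +{ok,stop}  match labels match
        [ok]
          end vs end  match
        [stop]
          X vs X  match
    [data]
      &{retry,ack} vs +{retry,ack}  match labels match
        [retry]
          X vs X  match
        [ack]
          X vs X  match

YES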